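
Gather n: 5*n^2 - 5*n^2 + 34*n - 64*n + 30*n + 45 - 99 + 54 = 0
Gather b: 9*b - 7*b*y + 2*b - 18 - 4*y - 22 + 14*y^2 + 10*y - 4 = b*(11 - 7*y) + 14*y^2 + 6*y - 44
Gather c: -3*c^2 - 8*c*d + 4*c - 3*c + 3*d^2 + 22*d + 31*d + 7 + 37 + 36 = -3*c^2 + c*(1 - 8*d) + 3*d^2 + 53*d + 80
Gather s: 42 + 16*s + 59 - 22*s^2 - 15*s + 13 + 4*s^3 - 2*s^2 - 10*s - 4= 4*s^3 - 24*s^2 - 9*s + 110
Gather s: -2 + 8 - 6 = 0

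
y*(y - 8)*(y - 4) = y^3 - 12*y^2 + 32*y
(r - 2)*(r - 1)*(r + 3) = r^3 - 7*r + 6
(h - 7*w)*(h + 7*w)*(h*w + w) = h^3*w + h^2*w - 49*h*w^3 - 49*w^3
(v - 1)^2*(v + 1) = v^3 - v^2 - v + 1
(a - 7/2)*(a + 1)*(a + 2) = a^3 - a^2/2 - 17*a/2 - 7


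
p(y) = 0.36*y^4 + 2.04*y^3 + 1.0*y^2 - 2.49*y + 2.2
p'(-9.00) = -574.53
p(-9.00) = 980.41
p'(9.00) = 1560.99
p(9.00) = 3909.91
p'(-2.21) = 7.44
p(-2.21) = -0.84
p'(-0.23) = -2.64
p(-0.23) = 2.80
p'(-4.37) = -14.53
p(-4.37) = -6.78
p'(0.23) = -1.69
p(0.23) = 1.71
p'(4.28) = 231.08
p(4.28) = 290.61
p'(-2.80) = 8.28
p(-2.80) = -5.64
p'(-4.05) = -5.87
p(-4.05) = -9.98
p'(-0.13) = -2.65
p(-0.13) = 2.54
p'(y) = 1.44*y^3 + 6.12*y^2 + 2.0*y - 2.49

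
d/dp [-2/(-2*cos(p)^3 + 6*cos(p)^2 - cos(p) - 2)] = 2*(6*cos(p)^2 - 12*cos(p) + 1)*sin(p)/(2*cos(p)^3 - 6*cos(p)^2 + cos(p) + 2)^2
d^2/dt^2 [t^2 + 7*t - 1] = 2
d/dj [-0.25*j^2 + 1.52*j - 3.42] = 1.52 - 0.5*j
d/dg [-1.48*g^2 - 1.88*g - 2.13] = -2.96*g - 1.88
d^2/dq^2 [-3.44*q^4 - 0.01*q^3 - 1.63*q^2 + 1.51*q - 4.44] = -41.28*q^2 - 0.06*q - 3.26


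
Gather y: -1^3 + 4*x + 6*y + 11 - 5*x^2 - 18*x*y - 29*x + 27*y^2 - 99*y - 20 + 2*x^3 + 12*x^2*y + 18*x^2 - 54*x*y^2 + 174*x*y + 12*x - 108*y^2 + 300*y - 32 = 2*x^3 + 13*x^2 - 13*x + y^2*(-54*x - 81) + y*(12*x^2 + 156*x + 207) - 42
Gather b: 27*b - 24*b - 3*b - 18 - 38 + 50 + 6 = 0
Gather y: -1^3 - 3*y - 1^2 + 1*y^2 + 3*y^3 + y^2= 3*y^3 + 2*y^2 - 3*y - 2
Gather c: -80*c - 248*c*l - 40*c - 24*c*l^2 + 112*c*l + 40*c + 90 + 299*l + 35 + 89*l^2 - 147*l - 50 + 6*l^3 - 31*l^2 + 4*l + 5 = c*(-24*l^2 - 136*l - 80) + 6*l^3 + 58*l^2 + 156*l + 80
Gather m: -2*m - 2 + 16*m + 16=14*m + 14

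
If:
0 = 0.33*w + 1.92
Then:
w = -5.82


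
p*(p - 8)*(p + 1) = p^3 - 7*p^2 - 8*p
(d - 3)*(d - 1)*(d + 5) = d^3 + d^2 - 17*d + 15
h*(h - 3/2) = h^2 - 3*h/2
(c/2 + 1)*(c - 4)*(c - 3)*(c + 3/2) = c^4/2 - 7*c^3/4 - 19*c^2/4 + 21*c/2 + 18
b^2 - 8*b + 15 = (b - 5)*(b - 3)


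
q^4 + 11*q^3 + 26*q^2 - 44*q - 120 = (q - 2)*(q + 2)*(q + 5)*(q + 6)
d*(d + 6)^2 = d^3 + 12*d^2 + 36*d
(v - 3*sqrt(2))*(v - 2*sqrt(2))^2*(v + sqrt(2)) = v^4 - 6*sqrt(2)*v^3 + 18*v^2 + 8*sqrt(2)*v - 48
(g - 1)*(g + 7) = g^2 + 6*g - 7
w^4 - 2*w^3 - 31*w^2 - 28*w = w*(w - 7)*(w + 1)*(w + 4)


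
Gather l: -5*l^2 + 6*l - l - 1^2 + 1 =-5*l^2 + 5*l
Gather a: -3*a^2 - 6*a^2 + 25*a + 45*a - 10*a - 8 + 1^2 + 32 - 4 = -9*a^2 + 60*a + 21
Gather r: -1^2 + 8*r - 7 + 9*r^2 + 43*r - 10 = 9*r^2 + 51*r - 18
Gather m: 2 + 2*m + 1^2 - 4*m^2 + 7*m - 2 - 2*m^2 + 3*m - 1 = -6*m^2 + 12*m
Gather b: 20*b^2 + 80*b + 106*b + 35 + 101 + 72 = 20*b^2 + 186*b + 208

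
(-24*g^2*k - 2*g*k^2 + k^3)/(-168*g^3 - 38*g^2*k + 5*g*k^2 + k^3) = k/(7*g + k)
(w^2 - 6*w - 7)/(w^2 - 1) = (w - 7)/(w - 1)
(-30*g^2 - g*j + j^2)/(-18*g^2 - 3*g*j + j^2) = (5*g + j)/(3*g + j)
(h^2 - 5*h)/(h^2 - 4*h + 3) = h*(h - 5)/(h^2 - 4*h + 3)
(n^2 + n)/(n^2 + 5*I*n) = (n + 1)/(n + 5*I)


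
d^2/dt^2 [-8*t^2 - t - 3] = -16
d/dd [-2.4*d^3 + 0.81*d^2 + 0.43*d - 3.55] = -7.2*d^2 + 1.62*d + 0.43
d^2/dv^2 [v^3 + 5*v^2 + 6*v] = 6*v + 10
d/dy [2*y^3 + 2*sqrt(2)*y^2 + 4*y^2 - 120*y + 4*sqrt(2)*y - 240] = 6*y^2 + 4*sqrt(2)*y + 8*y - 120 + 4*sqrt(2)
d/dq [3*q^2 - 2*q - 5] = 6*q - 2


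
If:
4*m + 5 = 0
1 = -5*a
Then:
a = -1/5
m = -5/4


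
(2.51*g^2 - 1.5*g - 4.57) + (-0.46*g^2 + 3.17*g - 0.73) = 2.05*g^2 + 1.67*g - 5.3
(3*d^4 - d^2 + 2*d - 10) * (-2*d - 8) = -6*d^5 - 24*d^4 + 2*d^3 + 4*d^2 + 4*d + 80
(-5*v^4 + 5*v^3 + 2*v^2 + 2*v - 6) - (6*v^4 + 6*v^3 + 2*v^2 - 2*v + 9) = -11*v^4 - v^3 + 4*v - 15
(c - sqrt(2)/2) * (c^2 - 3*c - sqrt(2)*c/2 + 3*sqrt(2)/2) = c^3 - 3*c^2 - sqrt(2)*c^2 + c/2 + 3*sqrt(2)*c - 3/2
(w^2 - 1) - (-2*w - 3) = w^2 + 2*w + 2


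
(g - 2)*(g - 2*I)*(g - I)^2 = g^4 - 2*g^3 - 4*I*g^3 - 5*g^2 + 8*I*g^2 + 10*g + 2*I*g - 4*I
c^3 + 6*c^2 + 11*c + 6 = (c + 1)*(c + 2)*(c + 3)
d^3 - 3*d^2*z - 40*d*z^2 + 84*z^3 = (d - 7*z)*(d - 2*z)*(d + 6*z)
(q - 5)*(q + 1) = q^2 - 4*q - 5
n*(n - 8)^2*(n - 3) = n^4 - 19*n^3 + 112*n^2 - 192*n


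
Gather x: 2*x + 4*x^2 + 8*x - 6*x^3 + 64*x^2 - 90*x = -6*x^3 + 68*x^2 - 80*x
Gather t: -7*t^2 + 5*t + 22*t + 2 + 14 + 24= -7*t^2 + 27*t + 40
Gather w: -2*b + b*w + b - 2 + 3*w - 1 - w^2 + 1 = -b - w^2 + w*(b + 3) - 2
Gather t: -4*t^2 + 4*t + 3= -4*t^2 + 4*t + 3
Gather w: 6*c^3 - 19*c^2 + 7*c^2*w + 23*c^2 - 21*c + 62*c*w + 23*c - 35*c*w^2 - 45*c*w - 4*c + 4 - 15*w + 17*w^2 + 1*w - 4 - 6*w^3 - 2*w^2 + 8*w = 6*c^3 + 4*c^2 - 2*c - 6*w^3 + w^2*(15 - 35*c) + w*(7*c^2 + 17*c - 6)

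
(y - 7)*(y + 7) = y^2 - 49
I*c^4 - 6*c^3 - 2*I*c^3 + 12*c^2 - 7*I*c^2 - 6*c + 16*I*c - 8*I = (c - 1)*(c + 2*I)*(c + 4*I)*(I*c - I)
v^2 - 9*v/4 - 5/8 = (v - 5/2)*(v + 1/4)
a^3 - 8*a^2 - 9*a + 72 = (a - 8)*(a - 3)*(a + 3)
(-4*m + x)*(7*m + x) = -28*m^2 + 3*m*x + x^2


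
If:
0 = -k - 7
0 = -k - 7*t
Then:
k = -7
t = 1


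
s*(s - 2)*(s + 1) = s^3 - s^2 - 2*s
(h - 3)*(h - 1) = h^2 - 4*h + 3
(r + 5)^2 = r^2 + 10*r + 25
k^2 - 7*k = k*(k - 7)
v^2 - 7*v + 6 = (v - 6)*(v - 1)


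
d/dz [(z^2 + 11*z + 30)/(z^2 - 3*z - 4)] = 2*(-7*z^2 - 34*z + 23)/(z^4 - 6*z^3 + z^2 + 24*z + 16)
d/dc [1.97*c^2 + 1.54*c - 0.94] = 3.94*c + 1.54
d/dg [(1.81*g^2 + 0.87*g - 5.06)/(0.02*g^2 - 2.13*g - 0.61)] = (-3.8727*g^2 - 2.0058*g - 11.3085)/(0.0004*g^4 - 0.0852*g^3 + 4.5125*g^2 + 2.5986*g + 0.3721)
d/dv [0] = 0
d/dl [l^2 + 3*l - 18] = 2*l + 3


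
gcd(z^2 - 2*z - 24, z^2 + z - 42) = z - 6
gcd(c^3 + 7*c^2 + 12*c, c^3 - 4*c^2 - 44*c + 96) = 1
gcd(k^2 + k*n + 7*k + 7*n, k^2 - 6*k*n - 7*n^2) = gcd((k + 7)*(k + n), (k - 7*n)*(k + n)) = k + n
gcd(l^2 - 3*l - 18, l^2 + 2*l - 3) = l + 3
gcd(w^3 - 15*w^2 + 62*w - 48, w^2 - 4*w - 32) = w - 8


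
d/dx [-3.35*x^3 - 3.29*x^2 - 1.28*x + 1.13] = -10.05*x^2 - 6.58*x - 1.28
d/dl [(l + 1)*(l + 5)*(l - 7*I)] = 3*l^2 + l*(12 - 14*I) + 5 - 42*I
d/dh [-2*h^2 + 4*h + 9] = 4 - 4*h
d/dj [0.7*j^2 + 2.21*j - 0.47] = 1.4*j + 2.21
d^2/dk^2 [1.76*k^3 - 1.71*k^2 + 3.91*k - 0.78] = 10.56*k - 3.42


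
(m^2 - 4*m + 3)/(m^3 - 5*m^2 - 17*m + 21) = (m - 3)/(m^2 - 4*m - 21)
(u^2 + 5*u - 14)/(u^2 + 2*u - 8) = (u + 7)/(u + 4)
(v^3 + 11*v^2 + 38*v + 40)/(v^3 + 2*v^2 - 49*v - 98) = (v^2 + 9*v + 20)/(v^2 - 49)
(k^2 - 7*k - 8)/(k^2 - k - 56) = (k + 1)/(k + 7)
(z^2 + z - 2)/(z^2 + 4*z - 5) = (z + 2)/(z + 5)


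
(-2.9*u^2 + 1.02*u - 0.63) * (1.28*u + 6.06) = -3.712*u^3 - 16.2684*u^2 + 5.3748*u - 3.8178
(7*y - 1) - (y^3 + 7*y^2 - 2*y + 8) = -y^3 - 7*y^2 + 9*y - 9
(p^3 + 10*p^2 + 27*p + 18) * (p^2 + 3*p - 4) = p^5 + 13*p^4 + 53*p^3 + 59*p^2 - 54*p - 72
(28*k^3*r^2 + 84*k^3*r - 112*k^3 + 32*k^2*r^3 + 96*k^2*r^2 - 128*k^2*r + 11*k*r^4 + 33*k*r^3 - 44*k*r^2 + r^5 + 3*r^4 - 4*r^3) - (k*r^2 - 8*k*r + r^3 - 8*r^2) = 28*k^3*r^2 + 84*k^3*r - 112*k^3 + 32*k^2*r^3 + 96*k^2*r^2 - 128*k^2*r + 11*k*r^4 + 33*k*r^3 - 45*k*r^2 + 8*k*r + r^5 + 3*r^4 - 5*r^3 + 8*r^2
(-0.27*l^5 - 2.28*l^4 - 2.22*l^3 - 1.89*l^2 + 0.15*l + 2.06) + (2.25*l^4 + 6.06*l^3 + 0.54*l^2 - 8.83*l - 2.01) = -0.27*l^5 - 0.0299999999999998*l^4 + 3.84*l^3 - 1.35*l^2 - 8.68*l + 0.0500000000000003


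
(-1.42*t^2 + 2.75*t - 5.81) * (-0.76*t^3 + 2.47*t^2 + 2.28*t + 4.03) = 1.0792*t^5 - 5.5974*t^4 + 7.9705*t^3 - 13.8033*t^2 - 2.1643*t - 23.4143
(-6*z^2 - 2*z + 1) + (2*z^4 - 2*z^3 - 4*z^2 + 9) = 2*z^4 - 2*z^3 - 10*z^2 - 2*z + 10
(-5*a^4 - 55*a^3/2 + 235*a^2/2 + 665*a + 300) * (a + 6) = -5*a^5 - 115*a^4/2 - 95*a^3/2 + 1370*a^2 + 4290*a + 1800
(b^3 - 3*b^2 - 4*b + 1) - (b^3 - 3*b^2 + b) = 1 - 5*b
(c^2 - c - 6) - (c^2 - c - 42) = 36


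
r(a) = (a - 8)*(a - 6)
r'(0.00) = -14.00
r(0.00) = 48.00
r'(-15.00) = -44.00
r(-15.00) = 483.00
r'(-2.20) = -18.40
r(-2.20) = 83.64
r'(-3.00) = -20.00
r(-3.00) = 99.00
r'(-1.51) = -17.02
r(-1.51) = 71.42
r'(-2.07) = -18.14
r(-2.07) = 81.26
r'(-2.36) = -18.72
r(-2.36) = 86.61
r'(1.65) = -10.70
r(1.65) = 27.62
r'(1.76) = -10.48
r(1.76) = 26.46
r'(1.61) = -10.78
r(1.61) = 28.05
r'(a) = 2*a - 14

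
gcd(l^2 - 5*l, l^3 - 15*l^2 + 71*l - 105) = l - 5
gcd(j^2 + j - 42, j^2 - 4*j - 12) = j - 6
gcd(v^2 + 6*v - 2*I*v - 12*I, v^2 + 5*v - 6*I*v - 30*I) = 1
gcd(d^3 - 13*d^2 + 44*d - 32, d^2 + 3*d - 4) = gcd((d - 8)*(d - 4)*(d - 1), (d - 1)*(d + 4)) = d - 1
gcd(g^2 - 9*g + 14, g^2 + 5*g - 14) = g - 2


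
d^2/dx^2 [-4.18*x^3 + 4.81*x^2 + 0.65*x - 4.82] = 9.62 - 25.08*x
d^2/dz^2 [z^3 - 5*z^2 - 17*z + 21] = 6*z - 10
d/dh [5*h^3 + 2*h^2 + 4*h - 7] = 15*h^2 + 4*h + 4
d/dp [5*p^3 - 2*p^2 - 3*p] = 15*p^2 - 4*p - 3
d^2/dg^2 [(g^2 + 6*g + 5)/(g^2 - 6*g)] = 6*(4*g^3 + 5*g^2 - 30*g + 60)/(g^3*(g^3 - 18*g^2 + 108*g - 216))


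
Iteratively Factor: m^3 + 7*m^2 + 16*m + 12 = (m + 3)*(m^2 + 4*m + 4) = (m + 2)*(m + 3)*(m + 2)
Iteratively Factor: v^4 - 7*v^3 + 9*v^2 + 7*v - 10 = (v - 5)*(v^3 - 2*v^2 - v + 2) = (v - 5)*(v - 1)*(v^2 - v - 2) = (v - 5)*(v - 2)*(v - 1)*(v + 1)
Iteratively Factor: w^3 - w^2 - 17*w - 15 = (w + 1)*(w^2 - 2*w - 15) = (w - 5)*(w + 1)*(w + 3)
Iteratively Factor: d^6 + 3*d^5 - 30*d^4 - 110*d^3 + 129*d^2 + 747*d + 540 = (d + 4)*(d^5 - d^4 - 26*d^3 - 6*d^2 + 153*d + 135) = (d + 3)*(d + 4)*(d^4 - 4*d^3 - 14*d^2 + 36*d + 45) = (d + 1)*(d + 3)*(d + 4)*(d^3 - 5*d^2 - 9*d + 45) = (d - 5)*(d + 1)*(d + 3)*(d + 4)*(d^2 - 9) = (d - 5)*(d - 3)*(d + 1)*(d + 3)*(d + 4)*(d + 3)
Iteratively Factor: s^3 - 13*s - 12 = (s - 4)*(s^2 + 4*s + 3) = (s - 4)*(s + 3)*(s + 1)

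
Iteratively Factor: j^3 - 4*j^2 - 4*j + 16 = (j - 4)*(j^2 - 4) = (j - 4)*(j + 2)*(j - 2)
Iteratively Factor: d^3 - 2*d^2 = (d)*(d^2 - 2*d) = d^2*(d - 2)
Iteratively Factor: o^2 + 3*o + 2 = (o + 1)*(o + 2)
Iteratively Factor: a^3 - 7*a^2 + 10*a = (a)*(a^2 - 7*a + 10) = a*(a - 5)*(a - 2)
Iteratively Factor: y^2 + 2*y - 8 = (y - 2)*(y + 4)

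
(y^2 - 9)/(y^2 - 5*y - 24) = (y - 3)/(y - 8)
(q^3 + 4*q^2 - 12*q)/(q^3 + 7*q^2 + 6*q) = (q - 2)/(q + 1)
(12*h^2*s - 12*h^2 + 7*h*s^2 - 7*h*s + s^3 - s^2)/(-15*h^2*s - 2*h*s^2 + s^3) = (4*h*s - 4*h + s^2 - s)/(s*(-5*h + s))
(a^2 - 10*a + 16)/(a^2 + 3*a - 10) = (a - 8)/(a + 5)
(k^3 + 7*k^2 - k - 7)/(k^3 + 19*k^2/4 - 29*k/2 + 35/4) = 4*(k + 1)/(4*k - 5)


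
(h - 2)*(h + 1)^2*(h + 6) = h^4 + 6*h^3 - 3*h^2 - 20*h - 12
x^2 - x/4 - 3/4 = (x - 1)*(x + 3/4)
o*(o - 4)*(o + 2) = o^3 - 2*o^2 - 8*o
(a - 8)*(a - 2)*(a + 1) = a^3 - 9*a^2 + 6*a + 16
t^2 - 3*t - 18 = (t - 6)*(t + 3)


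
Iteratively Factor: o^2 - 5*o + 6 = (o - 3)*(o - 2)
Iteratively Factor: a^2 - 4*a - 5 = (a - 5)*(a + 1)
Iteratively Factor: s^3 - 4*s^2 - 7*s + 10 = (s + 2)*(s^2 - 6*s + 5) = (s - 1)*(s + 2)*(s - 5)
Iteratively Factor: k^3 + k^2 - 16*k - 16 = (k + 4)*(k^2 - 3*k - 4) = (k + 1)*(k + 4)*(k - 4)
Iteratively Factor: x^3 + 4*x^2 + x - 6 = (x - 1)*(x^2 + 5*x + 6) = (x - 1)*(x + 3)*(x + 2)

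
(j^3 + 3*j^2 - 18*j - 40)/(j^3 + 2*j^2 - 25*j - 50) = (j - 4)/(j - 5)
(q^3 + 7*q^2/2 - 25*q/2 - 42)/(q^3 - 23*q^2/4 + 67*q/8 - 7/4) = 4*(q^2 + 7*q + 12)/(4*q^2 - 9*q + 2)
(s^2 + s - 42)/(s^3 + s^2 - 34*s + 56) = (s - 6)/(s^2 - 6*s + 8)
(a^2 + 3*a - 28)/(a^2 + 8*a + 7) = (a - 4)/(a + 1)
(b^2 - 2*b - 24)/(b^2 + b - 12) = (b - 6)/(b - 3)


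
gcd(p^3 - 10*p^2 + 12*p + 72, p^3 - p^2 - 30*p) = p - 6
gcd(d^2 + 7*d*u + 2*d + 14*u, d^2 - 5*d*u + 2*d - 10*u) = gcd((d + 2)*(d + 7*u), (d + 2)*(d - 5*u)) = d + 2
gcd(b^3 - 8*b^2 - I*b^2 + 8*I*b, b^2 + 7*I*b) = b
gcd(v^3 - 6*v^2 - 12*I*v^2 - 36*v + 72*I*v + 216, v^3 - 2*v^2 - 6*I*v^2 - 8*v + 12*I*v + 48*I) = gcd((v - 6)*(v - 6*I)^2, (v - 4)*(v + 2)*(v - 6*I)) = v - 6*I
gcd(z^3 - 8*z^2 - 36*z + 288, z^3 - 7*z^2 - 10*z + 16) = z - 8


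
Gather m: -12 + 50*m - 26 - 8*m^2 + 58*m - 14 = -8*m^2 + 108*m - 52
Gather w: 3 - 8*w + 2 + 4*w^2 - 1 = 4*w^2 - 8*w + 4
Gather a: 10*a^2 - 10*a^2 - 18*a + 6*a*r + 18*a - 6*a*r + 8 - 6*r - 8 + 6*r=0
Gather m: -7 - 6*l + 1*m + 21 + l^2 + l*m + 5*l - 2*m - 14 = l^2 - l + m*(l - 1)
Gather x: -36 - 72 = -108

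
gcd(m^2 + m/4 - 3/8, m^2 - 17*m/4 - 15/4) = m + 3/4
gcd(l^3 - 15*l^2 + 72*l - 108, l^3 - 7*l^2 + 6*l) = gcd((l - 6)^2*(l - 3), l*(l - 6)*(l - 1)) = l - 6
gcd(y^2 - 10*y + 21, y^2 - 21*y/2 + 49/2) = y - 7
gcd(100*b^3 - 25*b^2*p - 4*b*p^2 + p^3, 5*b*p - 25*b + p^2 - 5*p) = 5*b + p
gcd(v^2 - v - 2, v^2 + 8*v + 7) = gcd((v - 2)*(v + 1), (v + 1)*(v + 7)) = v + 1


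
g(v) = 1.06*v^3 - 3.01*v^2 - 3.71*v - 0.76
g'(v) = 3.18*v^2 - 6.02*v - 3.71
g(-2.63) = -31.11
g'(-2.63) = 34.12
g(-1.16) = -2.16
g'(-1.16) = 7.55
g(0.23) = -1.76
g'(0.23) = -4.93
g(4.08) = 5.99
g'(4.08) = 24.66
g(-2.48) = -26.24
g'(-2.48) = 30.78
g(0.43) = -2.83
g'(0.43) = -5.71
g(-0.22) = -0.10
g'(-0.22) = -2.23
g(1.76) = -10.83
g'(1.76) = -4.45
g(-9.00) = -983.92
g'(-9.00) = 308.05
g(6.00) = 97.58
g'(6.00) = 74.65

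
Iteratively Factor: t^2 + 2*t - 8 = (t - 2)*(t + 4)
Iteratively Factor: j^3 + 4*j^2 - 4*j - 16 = (j - 2)*(j^2 + 6*j + 8) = (j - 2)*(j + 4)*(j + 2)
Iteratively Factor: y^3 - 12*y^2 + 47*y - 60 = (y - 4)*(y^2 - 8*y + 15) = (y - 4)*(y - 3)*(y - 5)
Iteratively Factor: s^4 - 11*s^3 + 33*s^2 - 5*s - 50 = (s - 5)*(s^3 - 6*s^2 + 3*s + 10) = (s - 5)*(s + 1)*(s^2 - 7*s + 10) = (s - 5)*(s - 2)*(s + 1)*(s - 5)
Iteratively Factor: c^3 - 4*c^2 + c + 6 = (c - 2)*(c^2 - 2*c - 3) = (c - 2)*(c + 1)*(c - 3)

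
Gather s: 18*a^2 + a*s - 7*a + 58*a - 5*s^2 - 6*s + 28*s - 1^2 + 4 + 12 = 18*a^2 + 51*a - 5*s^2 + s*(a + 22) + 15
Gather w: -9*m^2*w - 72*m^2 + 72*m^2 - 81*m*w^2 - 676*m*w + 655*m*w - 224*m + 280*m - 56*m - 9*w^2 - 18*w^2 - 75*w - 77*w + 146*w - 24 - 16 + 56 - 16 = w^2*(-81*m - 27) + w*(-9*m^2 - 21*m - 6)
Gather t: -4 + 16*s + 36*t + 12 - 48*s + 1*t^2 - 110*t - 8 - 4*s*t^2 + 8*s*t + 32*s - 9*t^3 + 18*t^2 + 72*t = -9*t^3 + t^2*(19 - 4*s) + t*(8*s - 2)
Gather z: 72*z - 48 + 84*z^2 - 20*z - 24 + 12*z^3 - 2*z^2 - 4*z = 12*z^3 + 82*z^2 + 48*z - 72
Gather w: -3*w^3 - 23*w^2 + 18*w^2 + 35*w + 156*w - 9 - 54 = -3*w^3 - 5*w^2 + 191*w - 63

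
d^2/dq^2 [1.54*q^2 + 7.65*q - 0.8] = 3.08000000000000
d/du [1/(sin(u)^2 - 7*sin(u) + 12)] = (7 - 2*sin(u))*cos(u)/(sin(u)^2 - 7*sin(u) + 12)^2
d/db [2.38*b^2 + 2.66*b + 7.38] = 4.76*b + 2.66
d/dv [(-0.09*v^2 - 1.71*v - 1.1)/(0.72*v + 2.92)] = (-0.0648*v^2 - 0.5256*v - 4.2012)/(0.5184*v^2 + 4.2048*v + 8.5264)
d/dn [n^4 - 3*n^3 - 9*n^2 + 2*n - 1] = 4*n^3 - 9*n^2 - 18*n + 2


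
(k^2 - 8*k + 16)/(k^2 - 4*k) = (k - 4)/k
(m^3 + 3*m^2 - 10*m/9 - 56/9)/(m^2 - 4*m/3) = m + 13/3 + 14/(3*m)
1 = 1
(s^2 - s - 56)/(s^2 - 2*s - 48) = (s + 7)/(s + 6)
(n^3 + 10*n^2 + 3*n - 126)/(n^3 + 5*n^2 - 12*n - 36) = (n + 7)/(n + 2)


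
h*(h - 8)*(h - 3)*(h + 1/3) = h^4 - 32*h^3/3 + 61*h^2/3 + 8*h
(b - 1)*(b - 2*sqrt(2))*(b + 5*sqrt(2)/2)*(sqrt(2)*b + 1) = sqrt(2)*b^4 - sqrt(2)*b^3 + 2*b^3 - 19*sqrt(2)*b^2/2 - 2*b^2 - 10*b + 19*sqrt(2)*b/2 + 10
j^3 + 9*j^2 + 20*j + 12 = (j + 1)*(j + 2)*(j + 6)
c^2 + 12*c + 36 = (c + 6)^2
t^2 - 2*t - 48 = (t - 8)*(t + 6)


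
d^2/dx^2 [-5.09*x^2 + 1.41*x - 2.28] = -10.1800000000000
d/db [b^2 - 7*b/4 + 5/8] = 2*b - 7/4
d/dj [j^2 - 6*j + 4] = 2*j - 6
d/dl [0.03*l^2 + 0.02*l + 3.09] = 0.06*l + 0.02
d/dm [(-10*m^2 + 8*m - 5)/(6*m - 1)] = 2*(-30*m^2 + 10*m + 11)/(36*m^2 - 12*m + 1)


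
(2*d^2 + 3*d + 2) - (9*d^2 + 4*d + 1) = -7*d^2 - d + 1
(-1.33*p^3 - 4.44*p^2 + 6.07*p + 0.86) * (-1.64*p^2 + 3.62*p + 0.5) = 2.1812*p^5 + 2.467*p^4 - 26.6926*p^3 + 18.343*p^2 + 6.1482*p + 0.43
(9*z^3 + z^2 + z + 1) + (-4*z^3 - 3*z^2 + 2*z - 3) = 5*z^3 - 2*z^2 + 3*z - 2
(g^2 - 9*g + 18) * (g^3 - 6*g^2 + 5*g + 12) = g^5 - 15*g^4 + 77*g^3 - 141*g^2 - 18*g + 216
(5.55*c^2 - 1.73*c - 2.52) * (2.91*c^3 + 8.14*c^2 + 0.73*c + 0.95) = 16.1505*c^5 + 40.1427*c^4 - 17.3639*c^3 - 16.5032*c^2 - 3.4831*c - 2.394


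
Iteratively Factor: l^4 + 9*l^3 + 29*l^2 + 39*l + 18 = (l + 1)*(l^3 + 8*l^2 + 21*l + 18) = (l + 1)*(l + 2)*(l^2 + 6*l + 9) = (l + 1)*(l + 2)*(l + 3)*(l + 3)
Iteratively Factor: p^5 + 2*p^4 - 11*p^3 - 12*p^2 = (p + 1)*(p^4 + p^3 - 12*p^2) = (p + 1)*(p + 4)*(p^3 - 3*p^2) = p*(p + 1)*(p + 4)*(p^2 - 3*p) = p^2*(p + 1)*(p + 4)*(p - 3)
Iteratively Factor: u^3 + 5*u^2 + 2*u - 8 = (u + 4)*(u^2 + u - 2) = (u - 1)*(u + 4)*(u + 2)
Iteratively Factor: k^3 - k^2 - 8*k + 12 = (k + 3)*(k^2 - 4*k + 4) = (k - 2)*(k + 3)*(k - 2)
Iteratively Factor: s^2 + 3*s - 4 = (s + 4)*(s - 1)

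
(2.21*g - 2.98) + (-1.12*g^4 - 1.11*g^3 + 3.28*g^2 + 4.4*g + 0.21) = -1.12*g^4 - 1.11*g^3 + 3.28*g^2 + 6.61*g - 2.77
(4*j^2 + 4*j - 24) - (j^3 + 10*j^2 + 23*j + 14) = -j^3 - 6*j^2 - 19*j - 38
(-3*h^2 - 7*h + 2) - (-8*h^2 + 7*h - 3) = 5*h^2 - 14*h + 5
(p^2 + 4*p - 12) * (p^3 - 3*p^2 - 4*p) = p^5 + p^4 - 28*p^3 + 20*p^2 + 48*p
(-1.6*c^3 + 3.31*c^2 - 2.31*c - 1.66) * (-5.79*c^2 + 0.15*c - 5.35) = 9.264*c^5 - 19.4049*c^4 + 22.4314*c^3 - 8.4436*c^2 + 12.1095*c + 8.881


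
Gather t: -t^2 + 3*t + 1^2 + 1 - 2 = -t^2 + 3*t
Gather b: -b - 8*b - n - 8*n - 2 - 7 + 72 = -9*b - 9*n + 63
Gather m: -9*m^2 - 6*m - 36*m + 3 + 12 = -9*m^2 - 42*m + 15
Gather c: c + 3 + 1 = c + 4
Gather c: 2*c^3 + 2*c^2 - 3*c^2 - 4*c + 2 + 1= 2*c^3 - c^2 - 4*c + 3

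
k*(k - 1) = k^2 - k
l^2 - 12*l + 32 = (l - 8)*(l - 4)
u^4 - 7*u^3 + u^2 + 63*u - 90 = (u - 5)*(u - 3)*(u - 2)*(u + 3)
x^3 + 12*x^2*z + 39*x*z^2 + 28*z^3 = (x + z)*(x + 4*z)*(x + 7*z)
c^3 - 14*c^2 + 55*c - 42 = (c - 7)*(c - 6)*(c - 1)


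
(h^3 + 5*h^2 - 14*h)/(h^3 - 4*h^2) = (h^2 + 5*h - 14)/(h*(h - 4))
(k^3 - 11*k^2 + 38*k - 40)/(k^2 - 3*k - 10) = (k^2 - 6*k + 8)/(k + 2)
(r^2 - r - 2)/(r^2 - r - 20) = (-r^2 + r + 2)/(-r^2 + r + 20)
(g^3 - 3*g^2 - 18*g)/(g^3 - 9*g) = (g - 6)/(g - 3)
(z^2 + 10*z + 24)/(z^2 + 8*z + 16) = (z + 6)/(z + 4)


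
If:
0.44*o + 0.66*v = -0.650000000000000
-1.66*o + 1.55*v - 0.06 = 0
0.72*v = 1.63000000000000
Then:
No Solution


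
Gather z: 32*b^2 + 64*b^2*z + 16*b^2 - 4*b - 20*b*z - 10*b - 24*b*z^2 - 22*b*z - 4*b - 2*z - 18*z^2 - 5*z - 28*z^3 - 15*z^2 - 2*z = 48*b^2 - 18*b - 28*z^3 + z^2*(-24*b - 33) + z*(64*b^2 - 42*b - 9)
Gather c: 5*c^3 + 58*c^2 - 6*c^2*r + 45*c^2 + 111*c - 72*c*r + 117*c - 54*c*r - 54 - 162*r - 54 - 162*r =5*c^3 + c^2*(103 - 6*r) + c*(228 - 126*r) - 324*r - 108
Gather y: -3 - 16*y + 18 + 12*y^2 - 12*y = 12*y^2 - 28*y + 15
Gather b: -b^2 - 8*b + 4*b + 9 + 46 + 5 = -b^2 - 4*b + 60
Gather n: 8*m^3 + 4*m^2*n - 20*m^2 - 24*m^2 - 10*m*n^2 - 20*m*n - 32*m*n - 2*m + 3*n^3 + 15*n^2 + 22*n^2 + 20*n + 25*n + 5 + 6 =8*m^3 - 44*m^2 - 2*m + 3*n^3 + n^2*(37 - 10*m) + n*(4*m^2 - 52*m + 45) + 11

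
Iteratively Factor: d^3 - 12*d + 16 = (d + 4)*(d^2 - 4*d + 4) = (d - 2)*(d + 4)*(d - 2)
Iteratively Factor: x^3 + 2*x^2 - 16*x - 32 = (x + 2)*(x^2 - 16) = (x - 4)*(x + 2)*(x + 4)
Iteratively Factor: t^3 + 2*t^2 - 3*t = (t)*(t^2 + 2*t - 3) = t*(t + 3)*(t - 1)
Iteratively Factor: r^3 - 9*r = (r - 3)*(r^2 + 3*r) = (r - 3)*(r + 3)*(r)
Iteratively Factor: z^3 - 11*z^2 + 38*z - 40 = (z - 5)*(z^2 - 6*z + 8) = (z - 5)*(z - 2)*(z - 4)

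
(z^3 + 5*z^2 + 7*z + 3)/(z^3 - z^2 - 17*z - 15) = (z + 1)/(z - 5)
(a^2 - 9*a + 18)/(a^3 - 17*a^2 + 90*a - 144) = 1/(a - 8)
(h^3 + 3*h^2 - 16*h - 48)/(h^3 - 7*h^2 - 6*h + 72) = (h + 4)/(h - 6)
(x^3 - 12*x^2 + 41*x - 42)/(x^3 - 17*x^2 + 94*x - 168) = (x^2 - 5*x + 6)/(x^2 - 10*x + 24)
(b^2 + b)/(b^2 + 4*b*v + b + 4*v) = b/(b + 4*v)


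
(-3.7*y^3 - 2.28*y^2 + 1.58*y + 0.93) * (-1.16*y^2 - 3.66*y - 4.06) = 4.292*y^5 + 16.1868*y^4 + 21.534*y^3 + 2.3952*y^2 - 9.8186*y - 3.7758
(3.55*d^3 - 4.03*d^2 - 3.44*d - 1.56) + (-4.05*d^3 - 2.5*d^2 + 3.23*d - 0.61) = -0.5*d^3 - 6.53*d^2 - 0.21*d - 2.17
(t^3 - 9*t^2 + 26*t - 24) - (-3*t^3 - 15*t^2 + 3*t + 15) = 4*t^3 + 6*t^2 + 23*t - 39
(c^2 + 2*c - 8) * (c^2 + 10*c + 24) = c^4 + 12*c^3 + 36*c^2 - 32*c - 192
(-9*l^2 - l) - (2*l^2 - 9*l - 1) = -11*l^2 + 8*l + 1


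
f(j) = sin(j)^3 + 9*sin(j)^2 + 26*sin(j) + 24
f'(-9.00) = -17.39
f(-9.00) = 14.74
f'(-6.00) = 30.02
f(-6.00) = 31.99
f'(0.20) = 29.10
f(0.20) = 29.53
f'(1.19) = 16.83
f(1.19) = 56.69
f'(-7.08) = 10.25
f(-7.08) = 9.64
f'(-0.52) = 15.44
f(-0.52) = 13.18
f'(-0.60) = 13.86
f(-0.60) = 12.01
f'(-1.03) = 6.58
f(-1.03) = 7.69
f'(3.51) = -18.57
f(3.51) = 15.76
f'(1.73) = -7.40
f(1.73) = 59.41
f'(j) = 3*sin(j)^2*cos(j) + 18*sin(j)*cos(j) + 26*cos(j)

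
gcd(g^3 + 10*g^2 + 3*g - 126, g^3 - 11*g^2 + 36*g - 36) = g - 3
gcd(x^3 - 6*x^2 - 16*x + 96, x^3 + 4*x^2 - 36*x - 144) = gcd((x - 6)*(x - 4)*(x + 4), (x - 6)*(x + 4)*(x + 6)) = x^2 - 2*x - 24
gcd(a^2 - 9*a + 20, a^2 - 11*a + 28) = a - 4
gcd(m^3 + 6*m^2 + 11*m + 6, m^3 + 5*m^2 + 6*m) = m^2 + 5*m + 6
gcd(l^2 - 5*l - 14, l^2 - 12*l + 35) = l - 7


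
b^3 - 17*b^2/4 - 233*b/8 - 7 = (b - 8)*(b + 1/4)*(b + 7/2)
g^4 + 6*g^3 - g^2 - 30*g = g*(g - 2)*(g + 3)*(g + 5)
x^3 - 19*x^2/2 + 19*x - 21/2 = (x - 7)*(x - 3/2)*(x - 1)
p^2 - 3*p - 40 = (p - 8)*(p + 5)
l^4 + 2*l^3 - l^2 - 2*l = l*(l - 1)*(l + 1)*(l + 2)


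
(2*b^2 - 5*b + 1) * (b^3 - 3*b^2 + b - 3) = 2*b^5 - 11*b^4 + 18*b^3 - 14*b^2 + 16*b - 3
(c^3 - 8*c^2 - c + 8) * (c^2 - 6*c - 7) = c^5 - 14*c^4 + 40*c^3 + 70*c^2 - 41*c - 56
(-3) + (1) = -2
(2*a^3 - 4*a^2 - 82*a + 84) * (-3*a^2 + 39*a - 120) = -6*a^5 + 90*a^4 - 150*a^3 - 2970*a^2 + 13116*a - 10080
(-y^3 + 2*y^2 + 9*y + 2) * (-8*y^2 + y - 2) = 8*y^5 - 17*y^4 - 68*y^3 - 11*y^2 - 16*y - 4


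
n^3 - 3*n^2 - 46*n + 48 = (n - 8)*(n - 1)*(n + 6)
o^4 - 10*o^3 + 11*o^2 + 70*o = o*(o - 7)*(o - 5)*(o + 2)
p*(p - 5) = p^2 - 5*p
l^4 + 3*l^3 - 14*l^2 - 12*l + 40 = (l - 2)^2*(l + 2)*(l + 5)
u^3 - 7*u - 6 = (u - 3)*(u + 1)*(u + 2)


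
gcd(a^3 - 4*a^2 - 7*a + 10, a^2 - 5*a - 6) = 1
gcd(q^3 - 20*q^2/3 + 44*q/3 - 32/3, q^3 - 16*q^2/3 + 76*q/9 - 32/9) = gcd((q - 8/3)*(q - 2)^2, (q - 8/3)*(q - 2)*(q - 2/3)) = q^2 - 14*q/3 + 16/3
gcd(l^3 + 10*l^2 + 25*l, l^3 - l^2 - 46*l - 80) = l + 5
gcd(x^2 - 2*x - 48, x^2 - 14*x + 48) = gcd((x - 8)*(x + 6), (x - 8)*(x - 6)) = x - 8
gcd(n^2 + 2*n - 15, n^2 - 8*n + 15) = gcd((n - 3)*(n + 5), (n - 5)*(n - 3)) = n - 3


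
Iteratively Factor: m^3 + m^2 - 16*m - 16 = (m + 4)*(m^2 - 3*m - 4) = (m + 1)*(m + 4)*(m - 4)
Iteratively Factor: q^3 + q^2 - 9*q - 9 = (q + 1)*(q^2 - 9) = (q + 1)*(q + 3)*(q - 3)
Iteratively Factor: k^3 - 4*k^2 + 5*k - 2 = (k - 1)*(k^2 - 3*k + 2) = (k - 1)^2*(k - 2)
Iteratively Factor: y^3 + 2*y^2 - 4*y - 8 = (y + 2)*(y^2 - 4) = (y - 2)*(y + 2)*(y + 2)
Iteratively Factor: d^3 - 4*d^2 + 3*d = (d - 1)*(d^2 - 3*d) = (d - 3)*(d - 1)*(d)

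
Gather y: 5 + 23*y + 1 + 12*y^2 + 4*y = 12*y^2 + 27*y + 6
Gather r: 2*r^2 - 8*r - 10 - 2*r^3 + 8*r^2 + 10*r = -2*r^3 + 10*r^2 + 2*r - 10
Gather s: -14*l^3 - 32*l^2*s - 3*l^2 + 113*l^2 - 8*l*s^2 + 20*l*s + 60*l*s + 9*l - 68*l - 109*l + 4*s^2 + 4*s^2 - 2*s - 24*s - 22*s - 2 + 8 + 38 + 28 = -14*l^3 + 110*l^2 - 168*l + s^2*(8 - 8*l) + s*(-32*l^2 + 80*l - 48) + 72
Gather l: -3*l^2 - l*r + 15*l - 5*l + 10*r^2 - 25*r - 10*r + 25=-3*l^2 + l*(10 - r) + 10*r^2 - 35*r + 25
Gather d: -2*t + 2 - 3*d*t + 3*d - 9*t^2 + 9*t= d*(3 - 3*t) - 9*t^2 + 7*t + 2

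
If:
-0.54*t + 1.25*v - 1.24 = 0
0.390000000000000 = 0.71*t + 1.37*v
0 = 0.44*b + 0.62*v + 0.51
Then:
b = -2.10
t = -0.74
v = 0.67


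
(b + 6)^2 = b^2 + 12*b + 36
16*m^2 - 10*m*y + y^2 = (-8*m + y)*(-2*m + y)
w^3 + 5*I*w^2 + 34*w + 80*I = (w - 5*I)*(w + 2*I)*(w + 8*I)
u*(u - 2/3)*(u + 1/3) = u^3 - u^2/3 - 2*u/9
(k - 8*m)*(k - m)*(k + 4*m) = k^3 - 5*k^2*m - 28*k*m^2 + 32*m^3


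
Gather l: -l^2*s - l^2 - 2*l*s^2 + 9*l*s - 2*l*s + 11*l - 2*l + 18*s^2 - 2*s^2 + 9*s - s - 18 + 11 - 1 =l^2*(-s - 1) + l*(-2*s^2 + 7*s + 9) + 16*s^2 + 8*s - 8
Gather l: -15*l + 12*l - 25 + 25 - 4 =-3*l - 4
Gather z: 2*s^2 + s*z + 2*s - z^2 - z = 2*s^2 + 2*s - z^2 + z*(s - 1)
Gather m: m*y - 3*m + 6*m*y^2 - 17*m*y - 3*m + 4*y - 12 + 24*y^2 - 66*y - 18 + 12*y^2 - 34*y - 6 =m*(6*y^2 - 16*y - 6) + 36*y^2 - 96*y - 36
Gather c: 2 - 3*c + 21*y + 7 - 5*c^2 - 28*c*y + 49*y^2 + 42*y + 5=-5*c^2 + c*(-28*y - 3) + 49*y^2 + 63*y + 14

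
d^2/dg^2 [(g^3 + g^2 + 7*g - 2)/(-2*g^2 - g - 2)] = 2*(-23*g^3 + 30*g^2 + 84*g + 4)/(8*g^6 + 12*g^5 + 30*g^4 + 25*g^3 + 30*g^2 + 12*g + 8)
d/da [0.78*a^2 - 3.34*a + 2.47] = 1.56*a - 3.34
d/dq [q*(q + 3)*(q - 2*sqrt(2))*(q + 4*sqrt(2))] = 4*q^3 + 6*sqrt(2)*q^2 + 9*q^2 - 32*q + 12*sqrt(2)*q - 48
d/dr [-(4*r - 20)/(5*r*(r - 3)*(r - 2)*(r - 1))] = 4*(3*r^4 - 32*r^3 + 101*r^2 - 110*r + 30)/(5*r^2*(r^6 - 12*r^5 + 58*r^4 - 144*r^3 + 193*r^2 - 132*r + 36))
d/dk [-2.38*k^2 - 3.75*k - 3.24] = -4.76*k - 3.75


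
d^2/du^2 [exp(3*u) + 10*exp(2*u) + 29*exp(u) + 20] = (9*exp(2*u) + 40*exp(u) + 29)*exp(u)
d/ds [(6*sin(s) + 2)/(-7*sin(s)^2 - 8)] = 2*(21*sin(s)^2 + 14*sin(s) - 24)*cos(s)/(7*sin(s)^2 + 8)^2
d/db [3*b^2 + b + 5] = 6*b + 1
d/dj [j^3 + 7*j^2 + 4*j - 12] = 3*j^2 + 14*j + 4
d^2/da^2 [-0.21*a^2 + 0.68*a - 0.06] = -0.420000000000000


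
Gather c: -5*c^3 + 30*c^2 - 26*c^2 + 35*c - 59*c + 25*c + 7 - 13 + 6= -5*c^3 + 4*c^2 + c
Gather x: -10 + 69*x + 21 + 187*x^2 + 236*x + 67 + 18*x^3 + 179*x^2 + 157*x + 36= 18*x^3 + 366*x^2 + 462*x + 114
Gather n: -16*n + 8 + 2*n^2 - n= 2*n^2 - 17*n + 8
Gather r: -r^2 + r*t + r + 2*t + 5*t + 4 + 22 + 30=-r^2 + r*(t + 1) + 7*t + 56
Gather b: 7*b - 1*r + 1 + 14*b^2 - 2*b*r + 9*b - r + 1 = 14*b^2 + b*(16 - 2*r) - 2*r + 2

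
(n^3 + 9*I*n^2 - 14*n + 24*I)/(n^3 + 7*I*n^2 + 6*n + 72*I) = (n - I)/(n - 3*I)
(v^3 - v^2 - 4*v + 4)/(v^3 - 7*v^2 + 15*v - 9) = (v^2 - 4)/(v^2 - 6*v + 9)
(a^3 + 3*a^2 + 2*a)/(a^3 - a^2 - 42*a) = (a^2 + 3*a + 2)/(a^2 - a - 42)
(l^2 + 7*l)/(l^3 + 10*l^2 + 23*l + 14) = l/(l^2 + 3*l + 2)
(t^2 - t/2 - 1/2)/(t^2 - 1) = (t + 1/2)/(t + 1)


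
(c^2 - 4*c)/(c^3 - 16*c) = 1/(c + 4)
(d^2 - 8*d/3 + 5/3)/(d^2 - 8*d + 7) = (d - 5/3)/(d - 7)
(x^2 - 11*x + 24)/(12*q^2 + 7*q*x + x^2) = (x^2 - 11*x + 24)/(12*q^2 + 7*q*x + x^2)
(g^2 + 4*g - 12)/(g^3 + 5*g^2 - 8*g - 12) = 1/(g + 1)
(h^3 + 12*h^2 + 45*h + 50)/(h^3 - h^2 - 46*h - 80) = (h + 5)/(h - 8)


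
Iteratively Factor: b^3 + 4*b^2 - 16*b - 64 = (b - 4)*(b^2 + 8*b + 16) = (b - 4)*(b + 4)*(b + 4)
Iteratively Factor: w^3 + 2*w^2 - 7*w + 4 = (w - 1)*(w^2 + 3*w - 4) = (w - 1)*(w + 4)*(w - 1)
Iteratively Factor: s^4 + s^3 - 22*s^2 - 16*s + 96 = (s - 4)*(s^3 + 5*s^2 - 2*s - 24) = (s - 4)*(s + 4)*(s^2 + s - 6) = (s - 4)*(s + 3)*(s + 4)*(s - 2)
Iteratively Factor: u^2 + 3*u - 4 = (u + 4)*(u - 1)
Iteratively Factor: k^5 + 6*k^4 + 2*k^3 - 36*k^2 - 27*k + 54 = (k + 3)*(k^4 + 3*k^3 - 7*k^2 - 15*k + 18) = (k - 2)*(k + 3)*(k^3 + 5*k^2 + 3*k - 9) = (k - 2)*(k - 1)*(k + 3)*(k^2 + 6*k + 9) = (k - 2)*(k - 1)*(k + 3)^2*(k + 3)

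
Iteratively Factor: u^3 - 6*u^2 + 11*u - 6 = (u - 2)*(u^2 - 4*u + 3) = (u - 2)*(u - 1)*(u - 3)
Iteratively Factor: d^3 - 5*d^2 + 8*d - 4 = (d - 2)*(d^2 - 3*d + 2) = (d - 2)*(d - 1)*(d - 2)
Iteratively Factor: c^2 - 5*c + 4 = (c - 1)*(c - 4)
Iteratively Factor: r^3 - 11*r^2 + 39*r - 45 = (r - 3)*(r^2 - 8*r + 15) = (r - 3)^2*(r - 5)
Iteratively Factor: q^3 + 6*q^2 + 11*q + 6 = (q + 1)*(q^2 + 5*q + 6) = (q + 1)*(q + 3)*(q + 2)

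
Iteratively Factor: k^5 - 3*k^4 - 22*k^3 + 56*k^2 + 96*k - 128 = (k - 4)*(k^4 + k^3 - 18*k^2 - 16*k + 32) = (k - 4)*(k + 2)*(k^3 - k^2 - 16*k + 16) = (k - 4)^2*(k + 2)*(k^2 + 3*k - 4) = (k - 4)^2*(k - 1)*(k + 2)*(k + 4)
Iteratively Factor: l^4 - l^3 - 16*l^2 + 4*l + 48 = (l - 2)*(l^3 + l^2 - 14*l - 24) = (l - 2)*(l + 2)*(l^2 - l - 12) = (l - 2)*(l + 2)*(l + 3)*(l - 4)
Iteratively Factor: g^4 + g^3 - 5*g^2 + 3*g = (g)*(g^3 + g^2 - 5*g + 3) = g*(g - 1)*(g^2 + 2*g - 3) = g*(g - 1)^2*(g + 3)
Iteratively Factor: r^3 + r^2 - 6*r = (r + 3)*(r^2 - 2*r) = r*(r + 3)*(r - 2)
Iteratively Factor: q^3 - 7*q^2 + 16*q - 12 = (q - 2)*(q^2 - 5*q + 6) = (q - 2)^2*(q - 3)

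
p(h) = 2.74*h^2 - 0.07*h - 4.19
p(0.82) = -2.41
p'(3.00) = 16.37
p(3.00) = 20.26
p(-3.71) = 33.78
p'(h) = 5.48*h - 0.07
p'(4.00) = 21.85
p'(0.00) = -0.07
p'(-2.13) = -11.74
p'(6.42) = 35.11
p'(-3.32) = -18.26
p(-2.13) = 8.39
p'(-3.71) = -20.40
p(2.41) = 11.56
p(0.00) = -4.19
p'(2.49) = 13.58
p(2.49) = 12.62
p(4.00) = 39.37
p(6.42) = 108.29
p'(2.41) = 13.14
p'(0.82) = 4.42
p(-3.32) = 26.24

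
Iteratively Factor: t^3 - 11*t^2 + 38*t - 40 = (t - 4)*(t^2 - 7*t + 10) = (t - 4)*(t - 2)*(t - 5)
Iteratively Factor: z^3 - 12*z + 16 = (z - 2)*(z^2 + 2*z - 8) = (z - 2)*(z + 4)*(z - 2)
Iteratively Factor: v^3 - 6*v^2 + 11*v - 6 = (v - 1)*(v^2 - 5*v + 6) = (v - 2)*(v - 1)*(v - 3)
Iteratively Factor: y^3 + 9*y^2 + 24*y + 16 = (y + 1)*(y^2 + 8*y + 16) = (y + 1)*(y + 4)*(y + 4)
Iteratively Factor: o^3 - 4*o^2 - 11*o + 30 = (o - 5)*(o^2 + o - 6) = (o - 5)*(o + 3)*(o - 2)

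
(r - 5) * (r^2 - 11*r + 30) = r^3 - 16*r^2 + 85*r - 150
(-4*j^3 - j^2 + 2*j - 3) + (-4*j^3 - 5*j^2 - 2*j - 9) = -8*j^3 - 6*j^2 - 12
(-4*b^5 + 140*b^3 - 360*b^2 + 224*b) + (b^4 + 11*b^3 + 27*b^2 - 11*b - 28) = -4*b^5 + b^4 + 151*b^3 - 333*b^2 + 213*b - 28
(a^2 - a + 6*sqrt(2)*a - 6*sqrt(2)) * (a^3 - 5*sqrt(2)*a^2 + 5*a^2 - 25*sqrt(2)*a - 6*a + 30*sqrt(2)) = a^5 + sqrt(2)*a^4 + 4*a^4 - 71*a^3 + 4*sqrt(2)*a^3 - 234*a^2 - 11*sqrt(2)*a^2 + 6*sqrt(2)*a + 660*a - 360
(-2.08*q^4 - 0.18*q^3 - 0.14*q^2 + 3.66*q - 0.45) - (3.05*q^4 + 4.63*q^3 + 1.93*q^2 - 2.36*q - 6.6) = -5.13*q^4 - 4.81*q^3 - 2.07*q^2 + 6.02*q + 6.15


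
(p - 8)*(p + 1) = p^2 - 7*p - 8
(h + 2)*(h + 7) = h^2 + 9*h + 14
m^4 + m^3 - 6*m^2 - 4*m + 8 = (m - 2)*(m - 1)*(m + 2)^2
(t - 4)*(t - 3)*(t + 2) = t^3 - 5*t^2 - 2*t + 24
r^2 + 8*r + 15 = (r + 3)*(r + 5)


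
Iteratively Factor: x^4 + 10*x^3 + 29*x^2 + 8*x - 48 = (x + 3)*(x^3 + 7*x^2 + 8*x - 16) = (x + 3)*(x + 4)*(x^2 + 3*x - 4) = (x - 1)*(x + 3)*(x + 4)*(x + 4)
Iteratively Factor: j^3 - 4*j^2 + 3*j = (j - 3)*(j^2 - j) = j*(j - 3)*(j - 1)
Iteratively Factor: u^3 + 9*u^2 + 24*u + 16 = (u + 1)*(u^2 + 8*u + 16) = (u + 1)*(u + 4)*(u + 4)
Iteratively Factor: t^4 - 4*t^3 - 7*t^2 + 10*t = (t - 1)*(t^3 - 3*t^2 - 10*t) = (t - 1)*(t + 2)*(t^2 - 5*t) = t*(t - 1)*(t + 2)*(t - 5)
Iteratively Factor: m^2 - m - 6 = (m - 3)*(m + 2)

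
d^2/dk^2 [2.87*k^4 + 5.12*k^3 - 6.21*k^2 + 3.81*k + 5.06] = 34.44*k^2 + 30.72*k - 12.42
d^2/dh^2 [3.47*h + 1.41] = 0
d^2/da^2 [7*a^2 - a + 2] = 14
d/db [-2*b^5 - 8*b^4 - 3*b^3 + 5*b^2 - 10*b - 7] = -10*b^4 - 32*b^3 - 9*b^2 + 10*b - 10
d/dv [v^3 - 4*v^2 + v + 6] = 3*v^2 - 8*v + 1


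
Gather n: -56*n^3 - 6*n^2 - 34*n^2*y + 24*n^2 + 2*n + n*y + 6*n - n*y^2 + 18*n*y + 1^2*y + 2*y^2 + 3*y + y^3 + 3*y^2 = -56*n^3 + n^2*(18 - 34*y) + n*(-y^2 + 19*y + 8) + y^3 + 5*y^2 + 4*y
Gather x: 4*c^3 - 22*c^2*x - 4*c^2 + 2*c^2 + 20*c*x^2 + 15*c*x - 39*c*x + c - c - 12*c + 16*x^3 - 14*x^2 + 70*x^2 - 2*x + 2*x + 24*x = 4*c^3 - 2*c^2 - 12*c + 16*x^3 + x^2*(20*c + 56) + x*(-22*c^2 - 24*c + 24)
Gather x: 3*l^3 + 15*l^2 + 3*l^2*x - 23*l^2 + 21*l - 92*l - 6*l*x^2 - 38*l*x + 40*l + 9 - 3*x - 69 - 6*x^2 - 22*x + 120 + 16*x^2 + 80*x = 3*l^3 - 8*l^2 - 31*l + x^2*(10 - 6*l) + x*(3*l^2 - 38*l + 55) + 60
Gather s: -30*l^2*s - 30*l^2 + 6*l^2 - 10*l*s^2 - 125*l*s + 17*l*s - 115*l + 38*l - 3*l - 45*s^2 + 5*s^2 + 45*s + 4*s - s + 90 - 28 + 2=-24*l^2 - 80*l + s^2*(-10*l - 40) + s*(-30*l^2 - 108*l + 48) + 64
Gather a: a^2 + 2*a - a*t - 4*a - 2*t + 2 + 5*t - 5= a^2 + a*(-t - 2) + 3*t - 3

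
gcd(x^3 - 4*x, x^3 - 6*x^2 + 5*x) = x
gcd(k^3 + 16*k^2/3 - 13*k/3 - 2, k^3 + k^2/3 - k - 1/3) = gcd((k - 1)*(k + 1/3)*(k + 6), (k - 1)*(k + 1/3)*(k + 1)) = k^2 - 2*k/3 - 1/3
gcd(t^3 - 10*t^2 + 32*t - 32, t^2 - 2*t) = t - 2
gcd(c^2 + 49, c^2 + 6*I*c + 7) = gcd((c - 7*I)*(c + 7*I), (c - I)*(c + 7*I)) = c + 7*I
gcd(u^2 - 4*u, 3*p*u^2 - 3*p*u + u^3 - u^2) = u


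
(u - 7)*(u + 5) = u^2 - 2*u - 35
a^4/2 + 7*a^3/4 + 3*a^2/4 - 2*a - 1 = (a/2 + 1)*(a - 1)*(a + 1/2)*(a + 2)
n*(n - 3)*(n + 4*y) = n^3 + 4*n^2*y - 3*n^2 - 12*n*y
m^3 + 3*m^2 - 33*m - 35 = (m - 5)*(m + 1)*(m + 7)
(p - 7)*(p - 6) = p^2 - 13*p + 42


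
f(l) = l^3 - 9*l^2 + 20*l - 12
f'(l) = 3*l^2 - 18*l + 20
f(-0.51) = -24.67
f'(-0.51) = 29.96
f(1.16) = 0.65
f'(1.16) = 3.16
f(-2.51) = -134.71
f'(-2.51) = 84.08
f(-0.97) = -40.78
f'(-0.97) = 40.28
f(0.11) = -9.91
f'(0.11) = 18.06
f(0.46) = -4.61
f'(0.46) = 12.35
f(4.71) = -12.97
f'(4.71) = 1.77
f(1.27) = 0.93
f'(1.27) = 1.98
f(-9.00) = -1650.00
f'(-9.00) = 425.00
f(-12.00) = -3276.00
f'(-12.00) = 668.00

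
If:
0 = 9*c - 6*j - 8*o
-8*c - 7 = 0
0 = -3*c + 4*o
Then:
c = -7/8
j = -7/16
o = -21/32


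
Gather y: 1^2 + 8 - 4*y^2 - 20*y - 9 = -4*y^2 - 20*y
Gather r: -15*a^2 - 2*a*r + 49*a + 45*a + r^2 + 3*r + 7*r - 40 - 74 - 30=-15*a^2 + 94*a + r^2 + r*(10 - 2*a) - 144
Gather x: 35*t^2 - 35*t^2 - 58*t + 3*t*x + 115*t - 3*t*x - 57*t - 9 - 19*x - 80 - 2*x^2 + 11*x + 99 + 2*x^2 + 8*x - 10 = 0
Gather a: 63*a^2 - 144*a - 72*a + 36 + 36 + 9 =63*a^2 - 216*a + 81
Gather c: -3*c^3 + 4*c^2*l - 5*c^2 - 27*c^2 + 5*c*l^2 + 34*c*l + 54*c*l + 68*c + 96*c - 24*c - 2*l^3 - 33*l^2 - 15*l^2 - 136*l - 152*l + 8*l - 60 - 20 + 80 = -3*c^3 + c^2*(4*l - 32) + c*(5*l^2 + 88*l + 140) - 2*l^3 - 48*l^2 - 280*l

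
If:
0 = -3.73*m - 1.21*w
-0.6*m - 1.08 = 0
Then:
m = -1.80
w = 5.55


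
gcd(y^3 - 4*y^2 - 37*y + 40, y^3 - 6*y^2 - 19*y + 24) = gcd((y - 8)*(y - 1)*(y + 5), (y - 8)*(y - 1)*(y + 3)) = y^2 - 9*y + 8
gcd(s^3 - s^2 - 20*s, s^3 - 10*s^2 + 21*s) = s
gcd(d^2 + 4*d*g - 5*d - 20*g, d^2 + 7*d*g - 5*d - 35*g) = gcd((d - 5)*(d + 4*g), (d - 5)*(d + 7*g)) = d - 5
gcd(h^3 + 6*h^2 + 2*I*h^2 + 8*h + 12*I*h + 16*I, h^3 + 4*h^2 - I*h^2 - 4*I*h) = h + 4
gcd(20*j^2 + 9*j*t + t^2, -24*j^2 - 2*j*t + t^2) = 4*j + t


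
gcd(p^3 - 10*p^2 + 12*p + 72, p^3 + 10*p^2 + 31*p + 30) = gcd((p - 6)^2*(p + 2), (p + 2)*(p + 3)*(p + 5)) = p + 2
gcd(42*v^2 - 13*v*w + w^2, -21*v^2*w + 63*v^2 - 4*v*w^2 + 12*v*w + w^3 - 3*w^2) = 7*v - w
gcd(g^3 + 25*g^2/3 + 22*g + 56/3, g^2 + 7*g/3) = g + 7/3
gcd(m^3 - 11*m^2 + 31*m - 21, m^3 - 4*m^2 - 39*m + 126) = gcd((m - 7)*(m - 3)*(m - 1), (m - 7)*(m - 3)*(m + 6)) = m^2 - 10*m + 21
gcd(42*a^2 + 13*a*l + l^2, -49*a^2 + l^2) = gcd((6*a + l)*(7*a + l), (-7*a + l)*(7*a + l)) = 7*a + l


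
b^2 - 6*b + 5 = (b - 5)*(b - 1)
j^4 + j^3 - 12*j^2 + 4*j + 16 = (j - 2)^2*(j + 1)*(j + 4)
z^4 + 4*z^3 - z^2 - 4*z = z*(z - 1)*(z + 1)*(z + 4)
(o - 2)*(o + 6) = o^2 + 4*o - 12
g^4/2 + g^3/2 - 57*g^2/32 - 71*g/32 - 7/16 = (g/2 + 1/2)*(g - 2)*(g + 1/4)*(g + 7/4)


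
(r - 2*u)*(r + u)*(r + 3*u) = r^3 + 2*r^2*u - 5*r*u^2 - 6*u^3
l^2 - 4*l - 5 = (l - 5)*(l + 1)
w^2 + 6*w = w*(w + 6)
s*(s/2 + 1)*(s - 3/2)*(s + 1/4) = s^4/2 + 3*s^3/8 - 23*s^2/16 - 3*s/8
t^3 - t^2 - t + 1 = (t - 1)^2*(t + 1)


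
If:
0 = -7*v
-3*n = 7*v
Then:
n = 0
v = 0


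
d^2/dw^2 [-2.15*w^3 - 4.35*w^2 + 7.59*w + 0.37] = -12.9*w - 8.7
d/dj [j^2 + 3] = 2*j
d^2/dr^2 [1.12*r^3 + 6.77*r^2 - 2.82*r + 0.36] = 6.72*r + 13.54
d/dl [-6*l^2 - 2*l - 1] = -12*l - 2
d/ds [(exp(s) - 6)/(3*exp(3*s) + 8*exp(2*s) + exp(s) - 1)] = (-(exp(s) - 6)*(9*exp(2*s) + 16*exp(s) + 1) + 3*exp(3*s) + 8*exp(2*s) + exp(s) - 1)*exp(s)/(3*exp(3*s) + 8*exp(2*s) + exp(s) - 1)^2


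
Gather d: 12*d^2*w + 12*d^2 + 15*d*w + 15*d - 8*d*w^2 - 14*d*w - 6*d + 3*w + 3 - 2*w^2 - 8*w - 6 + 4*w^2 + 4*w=d^2*(12*w + 12) + d*(-8*w^2 + w + 9) + 2*w^2 - w - 3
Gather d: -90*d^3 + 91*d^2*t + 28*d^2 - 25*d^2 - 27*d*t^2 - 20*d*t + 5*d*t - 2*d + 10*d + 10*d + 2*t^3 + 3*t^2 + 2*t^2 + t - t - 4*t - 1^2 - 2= -90*d^3 + d^2*(91*t + 3) + d*(-27*t^2 - 15*t + 18) + 2*t^3 + 5*t^2 - 4*t - 3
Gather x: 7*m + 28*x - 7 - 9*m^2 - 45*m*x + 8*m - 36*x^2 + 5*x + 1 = -9*m^2 + 15*m - 36*x^2 + x*(33 - 45*m) - 6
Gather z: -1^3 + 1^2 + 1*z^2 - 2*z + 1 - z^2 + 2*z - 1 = 0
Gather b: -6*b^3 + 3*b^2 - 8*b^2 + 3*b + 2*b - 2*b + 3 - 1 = -6*b^3 - 5*b^2 + 3*b + 2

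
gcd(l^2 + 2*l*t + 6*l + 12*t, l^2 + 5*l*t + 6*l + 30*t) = l + 6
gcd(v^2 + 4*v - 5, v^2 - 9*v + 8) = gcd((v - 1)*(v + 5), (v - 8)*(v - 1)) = v - 1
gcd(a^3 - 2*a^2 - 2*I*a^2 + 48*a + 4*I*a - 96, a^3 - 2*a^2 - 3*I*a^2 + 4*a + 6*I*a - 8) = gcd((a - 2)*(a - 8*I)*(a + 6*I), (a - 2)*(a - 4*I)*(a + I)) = a - 2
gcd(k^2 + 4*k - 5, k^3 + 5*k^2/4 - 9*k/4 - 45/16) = 1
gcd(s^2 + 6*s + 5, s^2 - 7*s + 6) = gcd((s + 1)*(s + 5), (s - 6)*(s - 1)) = 1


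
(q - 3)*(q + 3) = q^2 - 9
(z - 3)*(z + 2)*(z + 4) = z^3 + 3*z^2 - 10*z - 24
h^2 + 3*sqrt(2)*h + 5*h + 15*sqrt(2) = (h + 5)*(h + 3*sqrt(2))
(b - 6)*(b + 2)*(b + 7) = b^3 + 3*b^2 - 40*b - 84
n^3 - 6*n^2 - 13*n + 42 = (n - 7)*(n - 2)*(n + 3)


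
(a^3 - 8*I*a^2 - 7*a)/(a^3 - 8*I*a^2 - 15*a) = (-a^2 + 8*I*a + 7)/(-a^2 + 8*I*a + 15)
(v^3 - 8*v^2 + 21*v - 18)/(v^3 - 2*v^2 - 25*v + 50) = (v^2 - 6*v + 9)/(v^2 - 25)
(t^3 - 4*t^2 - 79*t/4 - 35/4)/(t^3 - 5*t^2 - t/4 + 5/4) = (2*t^2 - 9*t - 35)/(2*t^2 - 11*t + 5)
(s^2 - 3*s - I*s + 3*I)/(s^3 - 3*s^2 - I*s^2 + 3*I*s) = 1/s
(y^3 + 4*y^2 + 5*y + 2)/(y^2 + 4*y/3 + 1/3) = 3*(y^2 + 3*y + 2)/(3*y + 1)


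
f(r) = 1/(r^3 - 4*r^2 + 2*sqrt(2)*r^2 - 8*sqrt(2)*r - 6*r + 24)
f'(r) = (-3*r^2 - 4*sqrt(2)*r + 8*r + 6 + 8*sqrt(2))/(r^3 - 4*r^2 + 2*sqrt(2)*r^2 - 8*sqrt(2)*r - 6*r + 24)^2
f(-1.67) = 0.02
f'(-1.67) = 0.00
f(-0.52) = 0.03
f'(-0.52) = 0.01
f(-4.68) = -0.04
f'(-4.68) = -0.11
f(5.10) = 0.03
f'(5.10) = -0.03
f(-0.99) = 0.03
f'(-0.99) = 0.01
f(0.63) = 0.08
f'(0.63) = 0.11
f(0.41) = 0.06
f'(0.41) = 0.06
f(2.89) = -0.09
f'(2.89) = -0.00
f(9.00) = 0.00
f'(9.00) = 0.00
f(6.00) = 0.01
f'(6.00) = -0.00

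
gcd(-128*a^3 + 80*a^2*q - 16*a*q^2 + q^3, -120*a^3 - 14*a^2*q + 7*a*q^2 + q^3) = -4*a + q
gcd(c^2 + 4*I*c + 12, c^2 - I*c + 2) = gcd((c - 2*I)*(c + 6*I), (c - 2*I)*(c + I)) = c - 2*I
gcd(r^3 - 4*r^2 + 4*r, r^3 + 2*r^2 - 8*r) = r^2 - 2*r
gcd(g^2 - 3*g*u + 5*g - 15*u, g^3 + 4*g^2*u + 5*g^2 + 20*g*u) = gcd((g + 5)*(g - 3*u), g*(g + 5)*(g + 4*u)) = g + 5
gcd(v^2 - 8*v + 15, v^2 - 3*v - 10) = v - 5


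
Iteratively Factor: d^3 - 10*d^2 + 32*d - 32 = (d - 4)*(d^2 - 6*d + 8) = (d - 4)*(d - 2)*(d - 4)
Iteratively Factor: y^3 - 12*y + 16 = (y - 2)*(y^2 + 2*y - 8) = (y - 2)^2*(y + 4)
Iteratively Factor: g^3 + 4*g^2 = (g)*(g^2 + 4*g) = g^2*(g + 4)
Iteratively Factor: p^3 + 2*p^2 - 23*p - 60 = (p + 4)*(p^2 - 2*p - 15) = (p + 3)*(p + 4)*(p - 5)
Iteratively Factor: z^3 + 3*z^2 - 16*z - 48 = (z - 4)*(z^2 + 7*z + 12) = (z - 4)*(z + 3)*(z + 4)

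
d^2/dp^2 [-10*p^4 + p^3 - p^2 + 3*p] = -120*p^2 + 6*p - 2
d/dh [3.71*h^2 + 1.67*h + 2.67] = 7.42*h + 1.67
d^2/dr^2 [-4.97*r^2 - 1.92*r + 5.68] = -9.94000000000000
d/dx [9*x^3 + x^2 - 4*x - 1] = 27*x^2 + 2*x - 4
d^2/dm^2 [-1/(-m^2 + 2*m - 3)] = 2*(-m^2 + 2*m + 4*(m - 1)^2 - 3)/(m^2 - 2*m + 3)^3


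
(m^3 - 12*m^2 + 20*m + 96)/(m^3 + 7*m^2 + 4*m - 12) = (m^2 - 14*m + 48)/(m^2 + 5*m - 6)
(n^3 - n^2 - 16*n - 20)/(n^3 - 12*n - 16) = (n - 5)/(n - 4)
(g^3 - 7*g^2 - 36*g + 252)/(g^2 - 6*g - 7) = (g^2 - 36)/(g + 1)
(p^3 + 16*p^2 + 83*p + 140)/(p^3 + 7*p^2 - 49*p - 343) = (p^2 + 9*p + 20)/(p^2 - 49)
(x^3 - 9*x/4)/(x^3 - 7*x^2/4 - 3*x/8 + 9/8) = 2*x*(2*x + 3)/(4*x^2 - x - 3)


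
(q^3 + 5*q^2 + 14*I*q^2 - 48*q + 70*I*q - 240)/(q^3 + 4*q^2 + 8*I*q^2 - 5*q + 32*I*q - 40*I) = (q + 6*I)/(q - 1)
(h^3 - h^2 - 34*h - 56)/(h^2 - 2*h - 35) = (h^2 + 6*h + 8)/(h + 5)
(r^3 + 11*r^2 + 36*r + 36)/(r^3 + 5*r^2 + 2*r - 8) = (r^2 + 9*r + 18)/(r^2 + 3*r - 4)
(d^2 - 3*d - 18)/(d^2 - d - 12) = (d - 6)/(d - 4)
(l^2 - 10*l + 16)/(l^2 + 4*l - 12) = (l - 8)/(l + 6)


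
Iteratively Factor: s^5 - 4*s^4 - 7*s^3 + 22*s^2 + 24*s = (s)*(s^4 - 4*s^3 - 7*s^2 + 22*s + 24) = s*(s + 2)*(s^3 - 6*s^2 + 5*s + 12) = s*(s + 1)*(s + 2)*(s^2 - 7*s + 12) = s*(s - 4)*(s + 1)*(s + 2)*(s - 3)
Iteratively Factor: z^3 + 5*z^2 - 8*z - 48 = (z - 3)*(z^2 + 8*z + 16) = (z - 3)*(z + 4)*(z + 4)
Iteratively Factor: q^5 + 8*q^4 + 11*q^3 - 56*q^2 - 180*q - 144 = (q + 2)*(q^4 + 6*q^3 - q^2 - 54*q - 72) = (q + 2)^2*(q^3 + 4*q^2 - 9*q - 36) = (q + 2)^2*(q + 3)*(q^2 + q - 12) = (q - 3)*(q + 2)^2*(q + 3)*(q + 4)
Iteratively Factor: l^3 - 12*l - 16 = (l - 4)*(l^2 + 4*l + 4) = (l - 4)*(l + 2)*(l + 2)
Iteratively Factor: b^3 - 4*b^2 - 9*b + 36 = (b - 4)*(b^2 - 9) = (b - 4)*(b - 3)*(b + 3)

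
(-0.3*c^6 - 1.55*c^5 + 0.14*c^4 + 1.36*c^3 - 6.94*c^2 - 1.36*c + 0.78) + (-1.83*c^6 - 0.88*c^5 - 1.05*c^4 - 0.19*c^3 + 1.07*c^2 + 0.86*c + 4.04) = -2.13*c^6 - 2.43*c^5 - 0.91*c^4 + 1.17*c^3 - 5.87*c^2 - 0.5*c + 4.82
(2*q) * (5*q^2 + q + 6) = 10*q^3 + 2*q^2 + 12*q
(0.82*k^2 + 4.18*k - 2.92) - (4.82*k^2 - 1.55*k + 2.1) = -4.0*k^2 + 5.73*k - 5.02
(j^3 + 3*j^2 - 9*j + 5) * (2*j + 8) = 2*j^4 + 14*j^3 + 6*j^2 - 62*j + 40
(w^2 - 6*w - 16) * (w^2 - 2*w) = w^4 - 8*w^3 - 4*w^2 + 32*w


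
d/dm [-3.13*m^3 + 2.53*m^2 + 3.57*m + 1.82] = -9.39*m^2 + 5.06*m + 3.57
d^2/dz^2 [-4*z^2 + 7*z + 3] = -8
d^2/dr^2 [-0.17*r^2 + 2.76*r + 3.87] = -0.340000000000000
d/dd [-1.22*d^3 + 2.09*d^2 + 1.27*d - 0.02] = -3.66*d^2 + 4.18*d + 1.27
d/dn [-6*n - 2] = -6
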